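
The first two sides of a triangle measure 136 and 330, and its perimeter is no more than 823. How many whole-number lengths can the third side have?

163

Triangle inequality: 194 < x < 466. Perimeter ≤ 823 gives x ≤ 823 − 136 − 330 = 357.
So 194 < x ≤ 357; integers 195 through 357: 163 values.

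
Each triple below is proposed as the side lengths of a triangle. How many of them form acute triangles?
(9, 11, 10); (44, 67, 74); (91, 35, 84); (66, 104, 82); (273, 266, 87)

4

(9,11,10): 9²+10² = 181 > 121 = 11² → acute
(44,67,74): 44²+67² = 6425 > 5476 = 74² → acute
(91,35,84): 35²+84² = 8281 = 91² → right
(66,104,82): 66²+82² = 11080 > 10816 = 104² → acute
(273,266,87): 87²+266² = 78325 > 74529 = 273² → acute
4 of the 5 are acute.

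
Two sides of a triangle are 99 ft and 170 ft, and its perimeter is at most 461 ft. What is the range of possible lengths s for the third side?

71 < s ≤ 192 ft

Triangle inequality alone gives 71 < s < 269.
The perimeter condition gives s ≤ 461 − 99 − 170 = 192.
Intersecting the two: 71 < s ≤ 192.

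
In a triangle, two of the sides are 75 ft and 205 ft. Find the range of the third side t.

130 < t < 280 (ft)

By the triangle inequality, t must be less than 75 + 205 = 280 and greater than |75 − 205| = 130.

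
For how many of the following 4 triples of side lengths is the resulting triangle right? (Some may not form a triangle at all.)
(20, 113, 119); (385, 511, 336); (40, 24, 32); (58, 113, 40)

2

(20,113,119): 20²+113² = 13169 < 14161 = 119² → obtuse
(385,511,336): 336²+385² = 261121 = 511² → right
(40,24,32): 24²+32² = 1600 = 40² → right
(58,113,40): 40+58 ≤ 113, not a triangle
2 of the 4 are right.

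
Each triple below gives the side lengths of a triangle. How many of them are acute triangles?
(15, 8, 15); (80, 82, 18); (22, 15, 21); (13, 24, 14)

2

(15,8,15): 8²+15² = 289 > 225 = 15² → acute
(80,82,18): 18²+80² = 6724 = 82² → right
(22,15,21): 15²+21² = 666 > 484 = 22² → acute
(13,24,14): 13²+14² = 365 < 576 = 24² → obtuse
2 of the 4 are acute.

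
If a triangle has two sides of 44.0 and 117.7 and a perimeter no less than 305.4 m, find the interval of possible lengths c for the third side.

143.7 ≤ c < 161.7 m

Triangle inequality alone gives 73.7 < c < 161.7.
The perimeter condition gives c ≥ 305.4 − 44.0 − 117.7 = 143.7.
Intersecting the two: 143.7 ≤ c < 161.7.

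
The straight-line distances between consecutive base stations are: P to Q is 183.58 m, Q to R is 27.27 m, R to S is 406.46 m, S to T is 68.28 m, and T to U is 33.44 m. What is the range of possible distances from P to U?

The maximum is all hops collinear in one direction: 183.58 + 27.27 + 406.46 + 68.28 + 33.44 = 719.03.
The longest hop is 406.46; the others sum to 312.57. Folding the others back against it leaves at least 406.46 − 312.57 = 93.89.

93.89 ≤ PU ≤ 719.03 m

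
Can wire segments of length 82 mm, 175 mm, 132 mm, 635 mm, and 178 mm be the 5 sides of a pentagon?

For a pentagon, each side must be shorter than the sum of the others.
Here the longest side is 635, but the remaining 4 sides sum to only 567.

No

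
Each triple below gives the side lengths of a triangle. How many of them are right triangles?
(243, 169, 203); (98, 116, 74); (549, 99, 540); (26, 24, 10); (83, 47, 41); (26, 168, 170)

3

(243,169,203): 169²+203² = 69770 > 59049 = 243² → acute
(98,116,74): 74²+98² = 15080 > 13456 = 116² → acute
(549,99,540): 99²+540² = 301401 = 549² → right
(26,24,10): 10²+24² = 676 = 26² → right
(83,47,41): 41²+47² = 3890 < 6889 = 83² → obtuse
(26,168,170): 26²+168² = 28900 = 170² → right
3 of the 6 are right.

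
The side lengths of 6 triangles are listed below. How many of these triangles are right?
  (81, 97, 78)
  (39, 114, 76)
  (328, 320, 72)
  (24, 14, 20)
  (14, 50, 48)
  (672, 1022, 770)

(81,97,78): 78²+81² = 12645 > 9409 = 97² → acute
(39,114,76): 39²+76² = 7297 < 12996 = 114² → obtuse
(328,320,72): 72²+320² = 107584 = 328² → right
(24,14,20): 14²+20² = 596 > 576 = 24² → acute
(14,50,48): 14²+48² = 2500 = 50² → right
(672,1022,770): 672²+770² = 1044484 = 1022² → right
3 of the 6 are right.

3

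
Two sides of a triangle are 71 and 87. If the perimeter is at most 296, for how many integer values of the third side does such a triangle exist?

Triangle inequality: 16 < x < 158. Perimeter ≤ 296 gives x ≤ 296 − 71 − 87 = 138.
So 16 < x ≤ 138; integers 17 through 138: 122 values.

122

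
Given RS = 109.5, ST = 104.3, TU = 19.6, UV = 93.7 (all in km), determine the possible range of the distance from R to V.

0 ≤ RV ≤ 327.1 km

The maximum is all hops collinear in one direction: 109.5 + 104.3 + 19.6 + 93.7 = 327.1.
The longest hop is 109.5; the others sum to 217.6. Since 109.5 ≤ 217.6, the path can fold back on itself completely, so the minimum distance is 0.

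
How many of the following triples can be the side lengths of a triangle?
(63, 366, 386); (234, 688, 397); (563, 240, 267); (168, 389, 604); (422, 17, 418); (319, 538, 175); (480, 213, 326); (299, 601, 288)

3

(63,366,386): 63+366 > 386 → valid
(234,397,688): 234+397 ≤ 688 → not valid
(240,267,563): 240+267 ≤ 563 → not valid
(168,389,604): 168+389 ≤ 604 → not valid
(17,418,422): 17+418 > 422 → valid
(175,319,538): 175+319 ≤ 538 → not valid
(213,326,480): 213+326 > 480 → valid
(288,299,601): 288+299 ≤ 601 → not valid
3 of the 8 triples form a triangle.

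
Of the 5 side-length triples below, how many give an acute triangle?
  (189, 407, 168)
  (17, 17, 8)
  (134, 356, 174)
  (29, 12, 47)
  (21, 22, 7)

2

(189,407,168): 168+189 ≤ 407, not a triangle
(17,17,8): 8²+17² = 353 > 289 = 17² → acute
(134,356,174): 134+174 ≤ 356, not a triangle
(29,12,47): 12+29 ≤ 47, not a triangle
(21,22,7): 7²+21² = 490 > 484 = 22² → acute
2 of the 5 are acute.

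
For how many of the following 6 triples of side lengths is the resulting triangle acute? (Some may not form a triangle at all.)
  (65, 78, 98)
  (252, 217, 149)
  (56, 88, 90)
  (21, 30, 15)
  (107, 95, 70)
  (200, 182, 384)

4

(65,78,98): 65²+78² = 10309 > 9604 = 98² → acute
(252,217,149): 149²+217² = 69290 > 63504 = 252² → acute
(56,88,90): 56²+88² = 10880 > 8100 = 90² → acute
(21,30,15): 15²+21² = 666 < 900 = 30² → obtuse
(107,95,70): 70²+95² = 13925 > 11449 = 107² → acute
(200,182,384): 182+200 ≤ 384, not a triangle
4 of the 6 are acute.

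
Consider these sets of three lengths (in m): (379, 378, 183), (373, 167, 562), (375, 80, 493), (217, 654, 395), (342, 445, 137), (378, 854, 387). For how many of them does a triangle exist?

(183,378,379): 183+378 > 379 → valid
(167,373,562): 167+373 ≤ 562 → not valid
(80,375,493): 80+375 ≤ 493 → not valid
(217,395,654): 217+395 ≤ 654 → not valid
(137,342,445): 137+342 > 445 → valid
(378,387,854): 378+387 ≤ 854 → not valid
2 of the 6 triples form a triangle.

2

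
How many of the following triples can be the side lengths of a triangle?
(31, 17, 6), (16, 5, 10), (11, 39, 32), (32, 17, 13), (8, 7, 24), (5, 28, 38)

(6,17,31): 6+17 ≤ 31 → not valid
(5,10,16): 5+10 ≤ 16 → not valid
(11,32,39): 11+32 > 39 → valid
(13,17,32): 13+17 ≤ 32 → not valid
(7,8,24): 7+8 ≤ 24 → not valid
(5,28,38): 5+28 ≤ 38 → not valid
1 of the 6 triples forms a triangle.

1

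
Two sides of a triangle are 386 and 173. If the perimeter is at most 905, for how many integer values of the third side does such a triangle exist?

Triangle inequality: 213 < x < 559. Perimeter ≤ 905 gives x ≤ 905 − 386 − 173 = 346.
So 213 < x ≤ 346; integers 214 through 346: 133 values.

133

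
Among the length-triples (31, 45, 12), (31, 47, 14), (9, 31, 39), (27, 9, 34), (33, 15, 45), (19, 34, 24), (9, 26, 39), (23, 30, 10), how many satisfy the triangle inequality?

(12,31,45): 12+31 ≤ 45 → not valid
(14,31,47): 14+31 ≤ 47 → not valid
(9,31,39): 9+31 > 39 → valid
(9,27,34): 9+27 > 34 → valid
(15,33,45): 15+33 > 45 → valid
(19,24,34): 19+24 > 34 → valid
(9,26,39): 9+26 ≤ 39 → not valid
(10,23,30): 10+23 > 30 → valid
5 of the 8 triples form a triangle.

5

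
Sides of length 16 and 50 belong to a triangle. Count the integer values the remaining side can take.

31

The third side lies in the open interval (34, 66).
Integers from 35 to 65 inclusive: 65 − 35 + 1 = 31.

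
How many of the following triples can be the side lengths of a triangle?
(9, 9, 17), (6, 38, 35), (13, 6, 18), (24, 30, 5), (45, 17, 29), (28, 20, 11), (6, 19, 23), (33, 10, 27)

(9,9,17): 9+9 > 17 → valid
(6,35,38): 6+35 > 38 → valid
(6,13,18): 6+13 > 18 → valid
(5,24,30): 5+24 ≤ 30 → not valid
(17,29,45): 17+29 > 45 → valid
(11,20,28): 11+20 > 28 → valid
(6,19,23): 6+19 > 23 → valid
(10,27,33): 10+27 > 33 → valid
7 of the 8 triples form a triangle.

7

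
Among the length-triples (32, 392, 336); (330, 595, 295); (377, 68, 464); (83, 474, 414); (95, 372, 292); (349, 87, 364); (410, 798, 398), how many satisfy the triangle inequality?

(32,336,392): 32+336 ≤ 392 → not valid
(295,330,595): 295+330 > 595 → valid
(68,377,464): 68+377 ≤ 464 → not valid
(83,414,474): 83+414 > 474 → valid
(95,292,372): 95+292 > 372 → valid
(87,349,364): 87+349 > 364 → valid
(398,410,798): 398+410 > 798 → valid
5 of the 7 triples form a triangle.

5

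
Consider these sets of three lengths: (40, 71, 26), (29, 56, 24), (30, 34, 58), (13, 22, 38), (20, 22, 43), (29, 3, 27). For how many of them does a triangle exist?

(26,40,71): 26+40 ≤ 71 → not valid
(24,29,56): 24+29 ≤ 56 → not valid
(30,34,58): 30+34 > 58 → valid
(13,22,38): 13+22 ≤ 38 → not valid
(20,22,43): 20+22 ≤ 43 → not valid
(3,27,29): 3+27 > 29 → valid
2 of the 6 triples form a triangle.

2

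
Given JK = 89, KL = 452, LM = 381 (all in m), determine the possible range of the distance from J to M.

The maximum is all hops collinear in one direction: 89 + 452 + 381 = 922.
The longest hop is 452; the others sum to 470. Since 452 ≤ 470, the path can fold back on itself completely, so the minimum distance is 0.

0 ≤ JM ≤ 922 m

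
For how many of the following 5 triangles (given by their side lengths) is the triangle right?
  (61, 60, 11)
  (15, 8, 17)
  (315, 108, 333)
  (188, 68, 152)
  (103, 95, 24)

(61,60,11): 11²+60² = 3721 = 61² → right
(15,8,17): 8²+15² = 289 = 17² → right
(315,108,333): 108²+315² = 110889 = 333² → right
(188,68,152): 68²+152² = 27728 < 35344 = 188² → obtuse
(103,95,24): 24²+95² = 9601 < 10609 = 103² → obtuse
3 of the 5 are right.

3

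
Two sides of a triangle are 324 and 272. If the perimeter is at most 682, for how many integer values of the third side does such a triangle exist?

34

Triangle inequality: 52 < x < 596. Perimeter ≤ 682 gives x ≤ 682 − 324 − 272 = 86.
So 52 < x ≤ 86; integers 53 through 86: 34 values.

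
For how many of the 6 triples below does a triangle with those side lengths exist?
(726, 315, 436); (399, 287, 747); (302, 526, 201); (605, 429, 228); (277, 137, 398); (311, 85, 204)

(315,436,726): 315+436 > 726 → valid
(287,399,747): 287+399 ≤ 747 → not valid
(201,302,526): 201+302 ≤ 526 → not valid
(228,429,605): 228+429 > 605 → valid
(137,277,398): 137+277 > 398 → valid
(85,204,311): 85+204 ≤ 311 → not valid
3 of the 6 triples form a triangle.

3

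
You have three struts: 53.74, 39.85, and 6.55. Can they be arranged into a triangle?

The longest side is 53.74, but the other two sum to only 46.40.
46.40 < 53.74, so the triangle inequality fails.

No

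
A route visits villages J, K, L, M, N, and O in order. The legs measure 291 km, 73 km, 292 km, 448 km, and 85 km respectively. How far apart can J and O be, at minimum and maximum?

The maximum is all hops collinear in one direction: 291 + 73 + 292 + 448 + 85 = 1189.
The longest hop is 448; the others sum to 741. Since 448 ≤ 741, the path can fold back on itself completely, so the minimum distance is 0.

0 ≤ JO ≤ 1189 km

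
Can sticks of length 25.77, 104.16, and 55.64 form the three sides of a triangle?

No

The longest side is 104.16, but the other two sum to only 81.41.
81.41 < 104.16, so the triangle inequality fails.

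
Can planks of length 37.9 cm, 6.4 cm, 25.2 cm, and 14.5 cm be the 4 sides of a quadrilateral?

A quadrilateral exists iff every side is shorter than the sum of the others — equivalently, the longest side is less than the sum of the rest.
Longest side 37.9 < 46.1 (sum of the remaining 3), so yes.

Yes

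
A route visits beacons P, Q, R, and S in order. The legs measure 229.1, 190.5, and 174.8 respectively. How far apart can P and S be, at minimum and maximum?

The maximum is all hops collinear in one direction: 229.1 + 190.5 + 174.8 = 594.4.
The longest hop is 229.1; the others sum to 365.3. Since 229.1 ≤ 365.3, the path can fold back on itself completely, so the minimum distance is 0.

0 ≤ PS ≤ 594.4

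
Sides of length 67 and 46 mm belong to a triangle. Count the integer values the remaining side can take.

The third side lies in the open interval (21, 113).
Integers from 22 to 112 inclusive: 112 − 22 + 1 = 91.

91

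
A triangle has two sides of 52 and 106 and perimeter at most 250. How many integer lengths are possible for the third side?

Triangle inequality: 54 < x < 158. Perimeter ≤ 250 gives x ≤ 250 − 52 − 106 = 92.
So 54 < x ≤ 92; integers 55 through 92: 38 values.

38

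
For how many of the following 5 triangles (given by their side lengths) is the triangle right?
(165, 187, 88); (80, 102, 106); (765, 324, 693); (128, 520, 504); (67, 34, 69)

3

(165,187,88): 88²+165² = 34969 = 187² → right
(80,102,106): 80²+102² = 16804 > 11236 = 106² → acute
(765,324,693): 324²+693² = 585225 = 765² → right
(128,520,504): 128²+504² = 270400 = 520² → right
(67,34,69): 34²+67² = 5645 > 4761 = 69² → acute
3 of the 5 are right.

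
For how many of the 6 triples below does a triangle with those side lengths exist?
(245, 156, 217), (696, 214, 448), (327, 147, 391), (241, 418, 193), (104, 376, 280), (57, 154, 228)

(156,217,245): 156+217 > 245 → valid
(214,448,696): 214+448 ≤ 696 → not valid
(147,327,391): 147+327 > 391 → valid
(193,241,418): 193+241 > 418 → valid
(104,280,376): 104+280 > 376 → valid
(57,154,228): 57+154 ≤ 228 → not valid
4 of the 6 triples form a triangle.

4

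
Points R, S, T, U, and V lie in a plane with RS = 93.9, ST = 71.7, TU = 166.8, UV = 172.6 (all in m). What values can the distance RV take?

The maximum is all hops collinear in one direction: 93.9 + 71.7 + 166.8 + 172.6 = 505.0.
The longest hop is 172.6; the others sum to 332.4. Since 172.6 ≤ 332.4, the path can fold back on itself completely, so the minimum distance is 0.

0 ≤ RV ≤ 505.0 m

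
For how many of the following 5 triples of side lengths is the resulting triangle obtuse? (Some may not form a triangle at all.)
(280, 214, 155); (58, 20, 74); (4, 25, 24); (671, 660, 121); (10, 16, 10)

4

(280,214,155): 155²+214² = 69821 < 78400 = 280² → obtuse
(58,20,74): 20²+58² = 3764 < 5476 = 74² → obtuse
(4,25,24): 4²+24² = 592 < 625 = 25² → obtuse
(671,660,121): 121²+660² = 450241 = 671² → right
(10,16,10): 10²+10² = 200 < 256 = 16² → obtuse
4 of the 5 are obtuse.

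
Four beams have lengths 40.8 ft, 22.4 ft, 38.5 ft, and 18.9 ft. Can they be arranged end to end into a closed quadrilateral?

A quadrilateral exists iff every side is shorter than the sum of the others — equivalently, the longest side is less than the sum of the rest.
Longest side 40.8 < 79.8 (sum of the remaining 3), so yes.

Yes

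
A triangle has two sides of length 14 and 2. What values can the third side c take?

By the triangle inequality, c must be less than 14 + 2 = 16 and greater than |14 − 2| = 12.

12 < c < 16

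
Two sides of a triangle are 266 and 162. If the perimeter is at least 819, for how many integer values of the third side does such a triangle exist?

37

Triangle inequality: 104 < x < 428. Perimeter ≥ 819 gives x ≥ 819 − 266 − 162 = 391.
So 391 ≤ x < 428; integers 391 through 427: 37 values.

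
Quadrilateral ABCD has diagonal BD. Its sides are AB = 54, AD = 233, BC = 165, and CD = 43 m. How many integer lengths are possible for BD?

From triangle ABD: 179 < BD < 287.
From triangle CBD: 122 < BD < 208.
Intersection: 179 < BD < 208, so integers 180 through 207: 28 values.

28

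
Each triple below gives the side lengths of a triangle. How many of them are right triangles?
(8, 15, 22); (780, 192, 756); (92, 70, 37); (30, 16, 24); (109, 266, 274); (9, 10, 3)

1

(8,15,22): 8²+15² = 289 < 484 = 22² → obtuse
(780,192,756): 192²+756² = 608400 = 780² → right
(92,70,37): 37²+70² = 6269 < 8464 = 92² → obtuse
(30,16,24): 16²+24² = 832 < 900 = 30² → obtuse
(109,266,274): 109²+266² = 82637 > 75076 = 274² → acute
(9,10,3): 3²+9² = 90 < 100 = 10² → obtuse
1 of the 6 is right.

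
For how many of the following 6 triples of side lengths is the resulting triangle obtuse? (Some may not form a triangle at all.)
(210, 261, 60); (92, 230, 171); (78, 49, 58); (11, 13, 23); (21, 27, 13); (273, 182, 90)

5

(210,261,60): 60²+210² = 47700 < 68121 = 261² → obtuse
(92,230,171): 92²+171² = 37705 < 52900 = 230² → obtuse
(78,49,58): 49²+58² = 5765 < 6084 = 78² → obtuse
(11,13,23): 11²+13² = 290 < 529 = 23² → obtuse
(21,27,13): 13²+21² = 610 < 729 = 27² → obtuse
(273,182,90): 90+182 ≤ 273, not a triangle
5 of the 6 are obtuse.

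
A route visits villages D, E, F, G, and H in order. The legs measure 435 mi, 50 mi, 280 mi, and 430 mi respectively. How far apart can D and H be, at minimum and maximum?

The maximum is all hops collinear in one direction: 435 + 50 + 280 + 430 = 1195.
The longest hop is 435; the others sum to 760. Since 435 ≤ 760, the path can fold back on itself completely, so the minimum distance is 0.

0 ≤ DH ≤ 1195 mi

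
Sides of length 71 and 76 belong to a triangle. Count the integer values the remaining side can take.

The third side lies in the open interval (5, 147).
Integers from 6 to 146 inclusive: 146 − 6 + 1 = 141.

141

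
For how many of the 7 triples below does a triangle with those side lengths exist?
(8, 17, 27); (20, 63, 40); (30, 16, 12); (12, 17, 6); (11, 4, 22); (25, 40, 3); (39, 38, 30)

(8,17,27): 8+17 ≤ 27 → not valid
(20,40,63): 20+40 ≤ 63 → not valid
(12,16,30): 12+16 ≤ 30 → not valid
(6,12,17): 6+12 > 17 → valid
(4,11,22): 4+11 ≤ 22 → not valid
(3,25,40): 3+25 ≤ 40 → not valid
(30,38,39): 30+38 > 39 → valid
2 of the 7 triples form a triangle.

2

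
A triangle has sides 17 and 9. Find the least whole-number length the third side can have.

The third side must be strictly greater than |17 − 9| = 8.
The smallest integer above 8 is 9.

9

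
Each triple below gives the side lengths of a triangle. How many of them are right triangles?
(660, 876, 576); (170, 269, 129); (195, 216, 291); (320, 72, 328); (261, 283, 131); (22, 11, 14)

(660,876,576): 576²+660² = 767376 = 876² → right
(170,269,129): 129²+170² = 45541 < 72361 = 269² → obtuse
(195,216,291): 195²+216² = 84681 = 291² → right
(320,72,328): 72²+320² = 107584 = 328² → right
(261,283,131): 131²+261² = 85282 > 80089 = 283² → acute
(22,11,14): 11²+14² = 317 < 484 = 22² → obtuse
3 of the 6 are right.

3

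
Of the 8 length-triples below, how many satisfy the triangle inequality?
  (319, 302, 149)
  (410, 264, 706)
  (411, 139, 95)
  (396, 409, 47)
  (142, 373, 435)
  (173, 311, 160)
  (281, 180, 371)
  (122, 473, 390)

6

(149,302,319): 149+302 > 319 → valid
(264,410,706): 264+410 ≤ 706 → not valid
(95,139,411): 95+139 ≤ 411 → not valid
(47,396,409): 47+396 > 409 → valid
(142,373,435): 142+373 > 435 → valid
(160,173,311): 160+173 > 311 → valid
(180,281,371): 180+281 > 371 → valid
(122,390,473): 122+390 > 473 → valid
6 of the 8 triples form a triangle.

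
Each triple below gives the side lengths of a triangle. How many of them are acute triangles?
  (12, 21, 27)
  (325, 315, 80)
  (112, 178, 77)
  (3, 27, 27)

1

(12,21,27): 12²+21² = 585 < 729 = 27² → obtuse
(325,315,80): 80²+315² = 105625 = 325² → right
(112,178,77): 77²+112² = 18473 < 31684 = 178² → obtuse
(3,27,27): 3²+27² = 738 > 729 = 27² → acute
1 of the 4 is acute.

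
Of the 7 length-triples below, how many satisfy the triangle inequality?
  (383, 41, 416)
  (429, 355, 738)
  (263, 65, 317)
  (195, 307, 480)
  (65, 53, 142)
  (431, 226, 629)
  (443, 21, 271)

5

(41,383,416): 41+383 > 416 → valid
(355,429,738): 355+429 > 738 → valid
(65,263,317): 65+263 > 317 → valid
(195,307,480): 195+307 > 480 → valid
(53,65,142): 53+65 ≤ 142 → not valid
(226,431,629): 226+431 > 629 → valid
(21,271,443): 21+271 ≤ 443 → not valid
5 of the 7 triples form a triangle.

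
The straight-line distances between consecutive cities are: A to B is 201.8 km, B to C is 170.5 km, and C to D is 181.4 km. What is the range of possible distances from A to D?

0 ≤ AD ≤ 553.7 km

The maximum is all hops collinear in one direction: 201.8 + 170.5 + 181.4 = 553.7.
The longest hop is 201.8; the others sum to 351.9. Since 201.8 ≤ 351.9, the path can fold back on itself completely, so the minimum distance is 0.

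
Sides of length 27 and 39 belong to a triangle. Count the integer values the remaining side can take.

53

The third side lies in the open interval (12, 66).
Integers from 13 to 65 inclusive: 65 − 13 + 1 = 53.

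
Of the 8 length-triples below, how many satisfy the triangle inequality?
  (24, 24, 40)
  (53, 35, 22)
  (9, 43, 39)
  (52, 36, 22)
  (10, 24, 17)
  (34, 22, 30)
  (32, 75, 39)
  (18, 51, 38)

7

(24,24,40): 24+24 > 40 → valid
(22,35,53): 22+35 > 53 → valid
(9,39,43): 9+39 > 43 → valid
(22,36,52): 22+36 > 52 → valid
(10,17,24): 10+17 > 24 → valid
(22,30,34): 22+30 > 34 → valid
(32,39,75): 32+39 ≤ 75 → not valid
(18,38,51): 18+38 > 51 → valid
7 of the 8 triples form a triangle.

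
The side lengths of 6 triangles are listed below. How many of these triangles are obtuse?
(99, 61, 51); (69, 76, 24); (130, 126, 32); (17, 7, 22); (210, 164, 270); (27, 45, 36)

4

(99,61,51): 51²+61² = 6322 < 9801 = 99² → obtuse
(69,76,24): 24²+69² = 5337 < 5776 = 76² → obtuse
(130,126,32): 32²+126² = 16900 = 130² → right
(17,7,22): 7²+17² = 338 < 484 = 22² → obtuse
(210,164,270): 164²+210² = 70996 < 72900 = 270² → obtuse
(27,45,36): 27²+36² = 2025 = 45² → right
4 of the 6 are obtuse.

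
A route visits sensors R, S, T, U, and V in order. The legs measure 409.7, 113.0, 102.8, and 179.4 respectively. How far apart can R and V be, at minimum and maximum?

14.5 ≤ RV ≤ 804.9

The maximum is all hops collinear in one direction: 409.7 + 113.0 + 102.8 + 179.4 = 804.9.
The longest hop is 409.7; the others sum to 395.2. Folding the others back against it leaves at least 409.7 − 395.2 = 14.5.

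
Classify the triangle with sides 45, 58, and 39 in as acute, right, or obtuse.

Compare the square of the longest side to the sum of squares of the other two: 39² + 45² = 3546 > 3364 = 58².

acute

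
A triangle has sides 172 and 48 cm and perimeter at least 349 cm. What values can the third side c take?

Triangle inequality alone gives 124 < c < 220.
The perimeter condition gives c ≥ 349 − 172 − 48 = 129.
Intersecting the two: 129 ≤ c < 220.

129 ≤ c < 220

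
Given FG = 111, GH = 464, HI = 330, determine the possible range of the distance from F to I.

The maximum is all hops collinear in one direction: 111 + 464 + 330 = 905.
The longest hop is 464; the others sum to 441. Folding the others back against it leaves at least 464 − 441 = 23.

23 ≤ FI ≤ 905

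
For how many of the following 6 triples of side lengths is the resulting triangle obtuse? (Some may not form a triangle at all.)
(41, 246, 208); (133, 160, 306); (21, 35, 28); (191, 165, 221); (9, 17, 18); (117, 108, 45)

(41,246,208): 41²+208² = 44945 < 60516 = 246² → obtuse
(133,160,306): 133+160 ≤ 306, not a triangle
(21,35,28): 21²+28² = 1225 = 35² → right
(191,165,221): 165²+191² = 63706 > 48841 = 221² → acute
(9,17,18): 9²+17² = 370 > 324 = 18² → acute
(117,108,45): 45²+108² = 13689 = 117² → right
1 of the 6 is obtuse.

1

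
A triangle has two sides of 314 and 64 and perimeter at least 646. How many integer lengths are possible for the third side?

110

Triangle inequality: 250 < x < 378. Perimeter ≥ 646 gives x ≥ 646 − 314 − 64 = 268.
So 268 ≤ x < 378; integers 268 through 377: 110 values.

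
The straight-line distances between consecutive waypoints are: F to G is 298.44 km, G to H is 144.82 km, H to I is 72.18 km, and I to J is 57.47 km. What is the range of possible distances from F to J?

23.97 ≤ FJ ≤ 572.91 km

The maximum is all hops collinear in one direction: 298.44 + 144.82 + 72.18 + 57.47 = 572.91.
The longest hop is 298.44; the others sum to 274.47. Folding the others back against it leaves at least 298.44 − 274.47 = 23.97.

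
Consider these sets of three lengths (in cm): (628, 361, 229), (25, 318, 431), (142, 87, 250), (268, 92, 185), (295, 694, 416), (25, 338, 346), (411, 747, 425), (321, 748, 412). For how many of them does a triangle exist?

(229,361,628): 229+361 ≤ 628 → not valid
(25,318,431): 25+318 ≤ 431 → not valid
(87,142,250): 87+142 ≤ 250 → not valid
(92,185,268): 92+185 > 268 → valid
(295,416,694): 295+416 > 694 → valid
(25,338,346): 25+338 > 346 → valid
(411,425,747): 411+425 > 747 → valid
(321,412,748): 321+412 ≤ 748 → not valid
4 of the 8 triples form a triangle.

4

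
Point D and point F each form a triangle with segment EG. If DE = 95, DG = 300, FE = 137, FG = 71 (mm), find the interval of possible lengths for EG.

From triangle DEG: |95 − 300| < EG < 95 + 300, i.e. 205 < EG < 395.
From triangle FEG: 66 < EG < 208.
Both must hold, so EG lies in the intersection.

205 < EG < 208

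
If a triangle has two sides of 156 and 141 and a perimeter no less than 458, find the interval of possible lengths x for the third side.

161 ≤ x < 297

Triangle inequality alone gives 15 < x < 297.
The perimeter condition gives x ≥ 458 − 156 − 141 = 161.
Intersecting the two: 161 ≤ x < 297.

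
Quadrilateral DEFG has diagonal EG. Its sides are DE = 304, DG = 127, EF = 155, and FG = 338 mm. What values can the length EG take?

183 < EG < 431

From triangle DEG: |304 − 127| < EG < 304 + 127, i.e. 177 < EG < 431.
From triangle FEG: 183 < EG < 493.
Both must hold, so EG lies in the intersection.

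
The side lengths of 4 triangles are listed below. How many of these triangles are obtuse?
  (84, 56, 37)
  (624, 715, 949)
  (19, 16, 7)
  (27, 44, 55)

3

(84,56,37): 37²+56² = 4505 < 7056 = 84² → obtuse
(624,715,949): 624²+715² = 900601 = 949² → right
(19,16,7): 7²+16² = 305 < 361 = 19² → obtuse
(27,44,55): 27²+44² = 2665 < 3025 = 55² → obtuse
3 of the 4 are obtuse.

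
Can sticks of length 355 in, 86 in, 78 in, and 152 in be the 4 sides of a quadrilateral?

No

For a quadrilateral, each side must be shorter than the sum of the others.
Here the longest side is 355, but the remaining 3 sides sum to only 316.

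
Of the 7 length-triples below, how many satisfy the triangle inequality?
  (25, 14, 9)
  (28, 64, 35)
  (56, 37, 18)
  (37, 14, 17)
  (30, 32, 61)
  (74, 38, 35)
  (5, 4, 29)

1

(9,14,25): 9+14 ≤ 25 → not valid
(28,35,64): 28+35 ≤ 64 → not valid
(18,37,56): 18+37 ≤ 56 → not valid
(14,17,37): 14+17 ≤ 37 → not valid
(30,32,61): 30+32 > 61 → valid
(35,38,74): 35+38 ≤ 74 → not valid
(4,5,29): 4+5 ≤ 29 → not valid
1 of the 7 triples forms a triangle.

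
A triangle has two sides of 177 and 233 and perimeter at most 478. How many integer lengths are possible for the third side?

Triangle inequality: 56 < x < 410. Perimeter ≤ 478 gives x ≤ 478 − 177 − 233 = 68.
So 56 < x ≤ 68; integers 57 through 68: 12 values.

12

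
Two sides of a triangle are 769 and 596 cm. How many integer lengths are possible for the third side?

The third side lies in the open interval (173, 1365).
Integers from 174 to 1364 inclusive: 1364 − 174 + 1 = 1191.

1191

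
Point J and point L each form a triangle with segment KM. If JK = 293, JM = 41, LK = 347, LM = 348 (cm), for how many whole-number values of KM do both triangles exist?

81

From triangle JKM: 252 < KM < 334.
From triangle LKM: 1 < KM < 695.
Intersection: 252 < KM < 334, so integers 253 through 333: 81 values.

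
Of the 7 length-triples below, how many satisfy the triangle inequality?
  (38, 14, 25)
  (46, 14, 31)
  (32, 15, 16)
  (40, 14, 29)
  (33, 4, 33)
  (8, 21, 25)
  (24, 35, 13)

(14,25,38): 14+25 > 38 → valid
(14,31,46): 14+31 ≤ 46 → not valid
(15,16,32): 15+16 ≤ 32 → not valid
(14,29,40): 14+29 > 40 → valid
(4,33,33): 4+33 > 33 → valid
(8,21,25): 8+21 > 25 → valid
(13,24,35): 13+24 > 35 → valid
5 of the 7 triples form a triangle.

5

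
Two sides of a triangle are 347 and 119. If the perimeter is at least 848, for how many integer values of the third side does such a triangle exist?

Triangle inequality: 228 < x < 466. Perimeter ≥ 848 gives x ≥ 848 − 347 − 119 = 382.
So 382 ≤ x < 466; integers 382 through 465: 84 values.

84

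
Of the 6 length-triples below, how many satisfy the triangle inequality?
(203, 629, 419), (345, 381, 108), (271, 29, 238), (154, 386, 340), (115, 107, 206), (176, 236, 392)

4

(203,419,629): 203+419 ≤ 629 → not valid
(108,345,381): 108+345 > 381 → valid
(29,238,271): 29+238 ≤ 271 → not valid
(154,340,386): 154+340 > 386 → valid
(107,115,206): 107+115 > 206 → valid
(176,236,392): 176+236 > 392 → valid
4 of the 6 triples form a triangle.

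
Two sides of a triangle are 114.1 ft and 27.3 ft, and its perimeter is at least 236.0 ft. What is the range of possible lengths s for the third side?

94.6 ≤ s < 141.4

Triangle inequality alone gives 86.8 < s < 141.4.
The perimeter condition gives s ≥ 236.0 − 114.1 − 27.3 = 94.6.
Intersecting the two: 94.6 ≤ s < 141.4.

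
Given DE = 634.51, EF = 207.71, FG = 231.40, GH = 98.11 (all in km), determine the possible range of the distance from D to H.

The maximum is all hops collinear in one direction: 634.51 + 207.71 + 231.40 + 98.11 = 1171.73.
The longest hop is 634.51; the others sum to 537.22. Folding the others back against it leaves at least 634.51 − 537.22 = 97.29.

97.29 ≤ DH ≤ 1171.73 km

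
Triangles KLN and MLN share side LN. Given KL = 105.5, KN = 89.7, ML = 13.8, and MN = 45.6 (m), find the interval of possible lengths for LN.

From triangle KLN: |105.5 − 89.7| < LN < 105.5 + 89.7, i.e. 15.8 < LN < 195.2.
From triangle MLN: 31.8 < LN < 59.4.
Both must hold, so LN lies in the intersection.

31.8 < LN < 59.4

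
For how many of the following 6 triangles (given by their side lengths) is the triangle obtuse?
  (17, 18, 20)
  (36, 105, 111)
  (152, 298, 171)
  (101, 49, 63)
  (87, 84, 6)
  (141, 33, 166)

(17,18,20): 17²+18² = 613 > 400 = 20² → acute
(36,105,111): 36²+105² = 12321 = 111² → right
(152,298,171): 152²+171² = 52345 < 88804 = 298² → obtuse
(101,49,63): 49²+63² = 6370 < 10201 = 101² → obtuse
(87,84,6): 6²+84² = 7092 < 7569 = 87² → obtuse
(141,33,166): 33²+141² = 20970 < 27556 = 166² → obtuse
4 of the 6 are obtuse.

4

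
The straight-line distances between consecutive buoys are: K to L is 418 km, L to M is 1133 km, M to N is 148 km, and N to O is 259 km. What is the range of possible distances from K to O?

308 ≤ KO ≤ 1958 km

The maximum is all hops collinear in one direction: 418 + 1133 + 148 + 259 = 1958.
The longest hop is 1133; the others sum to 825. Folding the others back against it leaves at least 1133 − 825 = 308.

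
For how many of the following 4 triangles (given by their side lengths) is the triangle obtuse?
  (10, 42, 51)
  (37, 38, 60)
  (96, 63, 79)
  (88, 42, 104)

(10,42,51): 10²+42² = 1864 < 2601 = 51² → obtuse
(37,38,60): 37²+38² = 2813 < 3600 = 60² → obtuse
(96,63,79): 63²+79² = 10210 > 9216 = 96² → acute
(88,42,104): 42²+88² = 9508 < 10816 = 104² → obtuse
3 of the 4 are obtuse.

3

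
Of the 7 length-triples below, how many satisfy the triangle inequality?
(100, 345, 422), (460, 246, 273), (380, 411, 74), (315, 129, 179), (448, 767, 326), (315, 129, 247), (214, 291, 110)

6

(100,345,422): 100+345 > 422 → valid
(246,273,460): 246+273 > 460 → valid
(74,380,411): 74+380 > 411 → valid
(129,179,315): 129+179 ≤ 315 → not valid
(326,448,767): 326+448 > 767 → valid
(129,247,315): 129+247 > 315 → valid
(110,214,291): 110+214 > 291 → valid
6 of the 7 triples form a triangle.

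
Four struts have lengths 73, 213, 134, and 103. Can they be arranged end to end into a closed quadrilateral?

Yes

A quadrilateral exists iff every side is shorter than the sum of the others — equivalently, the longest side is less than the sum of the rest.
Longest side 213 < 310 (sum of the remaining 3), so yes.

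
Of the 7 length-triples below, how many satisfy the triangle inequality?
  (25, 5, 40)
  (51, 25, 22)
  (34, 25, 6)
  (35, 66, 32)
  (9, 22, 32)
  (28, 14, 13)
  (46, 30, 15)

1

(5,25,40): 5+25 ≤ 40 → not valid
(22,25,51): 22+25 ≤ 51 → not valid
(6,25,34): 6+25 ≤ 34 → not valid
(32,35,66): 32+35 > 66 → valid
(9,22,32): 9+22 ≤ 32 → not valid
(13,14,28): 13+14 ≤ 28 → not valid
(15,30,46): 15+30 ≤ 46 → not valid
1 of the 7 triples forms a triangle.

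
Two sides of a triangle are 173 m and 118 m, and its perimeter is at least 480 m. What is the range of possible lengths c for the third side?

Triangle inequality alone gives 55 < c < 291.
The perimeter condition gives c ≥ 480 − 173 − 118 = 189.
Intersecting the two: 189 ≤ c < 291.

189 ≤ c < 291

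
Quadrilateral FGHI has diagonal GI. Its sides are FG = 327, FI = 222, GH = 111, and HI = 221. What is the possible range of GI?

From triangle FGI: |327 − 222| < GI < 327 + 222, i.e. 105 < GI < 549.
From triangle HGI: 110 < GI < 332.
Both must hold, so GI lies in the intersection.

110 < GI < 332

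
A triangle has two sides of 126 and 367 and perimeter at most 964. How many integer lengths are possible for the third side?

230

Triangle inequality: 241 < x < 493. Perimeter ≤ 964 gives x ≤ 964 − 126 − 367 = 471.
So 241 < x ≤ 471; integers 242 through 471: 230 values.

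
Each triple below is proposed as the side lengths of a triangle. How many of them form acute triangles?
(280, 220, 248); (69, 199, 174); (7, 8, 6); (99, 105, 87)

(280,220,248): 220²+248² = 109904 > 78400 = 280² → acute
(69,199,174): 69²+174² = 35037 < 39601 = 199² → obtuse
(7,8,6): 6²+7² = 85 > 64 = 8² → acute
(99,105,87): 87²+99² = 17370 > 11025 = 105² → acute
3 of the 4 are acute.

3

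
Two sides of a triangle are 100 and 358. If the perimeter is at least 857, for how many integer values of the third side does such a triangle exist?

59

Triangle inequality: 258 < x < 458. Perimeter ≥ 857 gives x ≥ 857 − 100 − 358 = 399.
So 399 ≤ x < 458; integers 399 through 457: 59 values.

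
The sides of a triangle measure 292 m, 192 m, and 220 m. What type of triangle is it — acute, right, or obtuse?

right

Compare the square of the longest side to the sum of squares of the other two: 192² + 220² = 85264 = 292².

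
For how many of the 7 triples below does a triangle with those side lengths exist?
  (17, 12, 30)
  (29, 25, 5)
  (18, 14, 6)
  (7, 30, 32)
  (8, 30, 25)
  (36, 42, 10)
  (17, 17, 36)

(12,17,30): 12+17 ≤ 30 → not valid
(5,25,29): 5+25 > 29 → valid
(6,14,18): 6+14 > 18 → valid
(7,30,32): 7+30 > 32 → valid
(8,25,30): 8+25 > 30 → valid
(10,36,42): 10+36 > 42 → valid
(17,17,36): 17+17 ≤ 36 → not valid
5 of the 7 triples form a triangle.

5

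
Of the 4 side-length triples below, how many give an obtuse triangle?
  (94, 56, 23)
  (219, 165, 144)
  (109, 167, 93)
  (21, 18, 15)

1

(94,56,23): 23+56 ≤ 94, not a triangle
(219,165,144): 144²+165² = 47961 = 219² → right
(109,167,93): 93²+109² = 20530 < 27889 = 167² → obtuse
(21,18,15): 15²+18² = 549 > 441 = 21² → acute
1 of the 4 is obtuse.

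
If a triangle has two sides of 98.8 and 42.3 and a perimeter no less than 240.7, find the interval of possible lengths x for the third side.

99.6 ≤ x < 141.1

Triangle inequality alone gives 56.5 < x < 141.1.
The perimeter condition gives x ≥ 240.7 − 98.8 − 42.3 = 99.6.
Intersecting the two: 99.6 ≤ x < 141.1.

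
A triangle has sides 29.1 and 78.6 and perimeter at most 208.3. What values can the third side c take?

49.5 < c ≤ 100.6

Triangle inequality alone gives 49.5 < c < 107.7.
The perimeter condition gives c ≤ 208.3 − 29.1 − 78.6 = 100.6.
Intersecting the two: 49.5 < c ≤ 100.6.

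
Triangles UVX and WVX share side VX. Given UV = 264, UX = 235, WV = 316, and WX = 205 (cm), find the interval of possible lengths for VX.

111 < VX < 499

From triangle UVX: |264 − 235| < VX < 264 + 235, i.e. 29 < VX < 499.
From triangle WVX: 111 < VX < 521.
Both must hold, so VX lies in the intersection.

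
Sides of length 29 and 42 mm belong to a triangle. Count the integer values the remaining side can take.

57

The third side lies in the open interval (13, 71).
Integers from 14 to 70 inclusive: 70 − 14 + 1 = 57.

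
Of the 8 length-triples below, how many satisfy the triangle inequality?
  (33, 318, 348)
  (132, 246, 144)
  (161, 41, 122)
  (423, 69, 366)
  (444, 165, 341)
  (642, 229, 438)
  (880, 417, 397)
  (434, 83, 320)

(33,318,348): 33+318 > 348 → valid
(132,144,246): 132+144 > 246 → valid
(41,122,161): 41+122 > 161 → valid
(69,366,423): 69+366 > 423 → valid
(165,341,444): 165+341 > 444 → valid
(229,438,642): 229+438 > 642 → valid
(397,417,880): 397+417 ≤ 880 → not valid
(83,320,434): 83+320 ≤ 434 → not valid
6 of the 8 triples form a triangle.

6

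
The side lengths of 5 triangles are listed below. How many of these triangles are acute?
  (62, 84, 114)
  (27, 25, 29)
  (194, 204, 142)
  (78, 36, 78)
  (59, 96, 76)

4

(62,84,114): 62²+84² = 10900 < 12996 = 114² → obtuse
(27,25,29): 25²+27² = 1354 > 841 = 29² → acute
(194,204,142): 142²+194² = 57800 > 41616 = 204² → acute
(78,36,78): 36²+78² = 7380 > 6084 = 78² → acute
(59,96,76): 59²+76² = 9257 > 9216 = 96² → acute
4 of the 5 are acute.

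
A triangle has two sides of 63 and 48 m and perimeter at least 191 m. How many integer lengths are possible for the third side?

Triangle inequality: 15 < x < 111. Perimeter ≥ 191 gives x ≥ 191 − 63 − 48 = 80.
So 80 ≤ x < 111; integers 80 through 110: 31 values.

31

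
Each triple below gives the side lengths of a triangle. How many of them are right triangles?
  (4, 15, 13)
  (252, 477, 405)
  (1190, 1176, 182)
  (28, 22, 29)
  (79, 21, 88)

(4,15,13): 4²+13² = 185 < 225 = 15² → obtuse
(252,477,405): 252²+405² = 227529 = 477² → right
(1190,1176,182): 182²+1176² = 1416100 = 1190² → right
(28,22,29): 22²+28² = 1268 > 841 = 29² → acute
(79,21,88): 21²+79² = 6682 < 7744 = 88² → obtuse
2 of the 5 are right.

2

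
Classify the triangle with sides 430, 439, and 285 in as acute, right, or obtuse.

Compare the square of the longest side to the sum of squares of the other two: 285² + 430² = 266125 > 192721 = 439².

acute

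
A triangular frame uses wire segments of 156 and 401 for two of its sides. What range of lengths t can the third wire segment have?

245 < t < 557

By the triangle inequality, t must be less than 156 + 401 = 557 and greater than |156 − 401| = 245.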